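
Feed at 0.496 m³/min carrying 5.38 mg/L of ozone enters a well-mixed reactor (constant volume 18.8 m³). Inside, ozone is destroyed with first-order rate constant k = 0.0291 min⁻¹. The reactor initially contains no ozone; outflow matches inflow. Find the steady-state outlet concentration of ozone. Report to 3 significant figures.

Accumulation = in − out − consumed: V dC/dt = Q C_in − Q C − k V C.
Steady state (dC/dt = 0): C_ss = Q C_in/(Q + kV) = C_in/(1 + kV/Q).
C_ss = 0.496·5.38/(0.496 + 0.0291·18.8) = 2.6685/1.0431 = 2.5583 mg/L.

2.56 mg/L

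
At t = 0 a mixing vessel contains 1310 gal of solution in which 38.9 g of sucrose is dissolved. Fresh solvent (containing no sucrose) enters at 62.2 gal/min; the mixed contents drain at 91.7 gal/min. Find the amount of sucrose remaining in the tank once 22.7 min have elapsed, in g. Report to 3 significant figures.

Let m(t) be the amount of sucrose. Volume: V(t) = V₀ + (Q_in − Q_out) t = 1310 − 29.500 t; V(22.7) = 640.35 gal.
Solute balance: dm/dt = 0 − Q_out C = −Q_out m/V(t).
dm/m = −Q_out dt/(V₀ − 29.500 t); integrating gives ln(m/m₀) = −(Q_out/(Q_in−Q_out)) ln(V/V₀).
m = m₀ (V₀/V)^(Q_out/(Q_in−Q_out)) = 38.9 × (1310/640.35)^(-3.1085) = 4.2041 g.

4.20 g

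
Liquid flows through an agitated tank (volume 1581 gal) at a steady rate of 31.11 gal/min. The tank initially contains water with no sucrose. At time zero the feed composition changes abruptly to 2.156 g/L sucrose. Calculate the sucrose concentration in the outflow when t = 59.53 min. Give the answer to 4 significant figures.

Unsteady species balance (constant V, well mixed): V dC/dt = Q(C_in − C).
Rewrite as dC/dt + C/τ = C_in/τ, τ = V/Q = 50.8197 min.
Integrating: C(t) = C_in + (C₀ − C_in) e^(−t/τ).
C(59.53) = 2.156 + (0 − 2.156)·e^(−59.53/50.8197) = 2.156 + (-2.15600)·0.309934 = 1.48778 g/L.

1.488 g/L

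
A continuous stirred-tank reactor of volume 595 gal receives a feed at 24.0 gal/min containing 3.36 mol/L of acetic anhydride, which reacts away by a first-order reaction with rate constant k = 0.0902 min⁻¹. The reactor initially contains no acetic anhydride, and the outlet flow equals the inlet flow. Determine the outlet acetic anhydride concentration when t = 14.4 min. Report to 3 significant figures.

Species balance: V dC/dt = Q C_in − Q C − k V C.
dC/dt = (Q/V) C_in − (Q/V + k) C; effective rate a = Q/V + k = 0.040336 + 0.0902 = 0.13054 min⁻¹.
C_ss = Q C_in/(Q + kV) = 1.0383 mol/L; C(t) = C_ss + (C₀ − C_ss) e^(−a t).
C(14.4) = 1.0383 + (-1.0383)·e^(−0.13054·14.4) = 1.0383 + (-1.0383)·0.15263 = 0.87978 mol/L.

0.880 mol/L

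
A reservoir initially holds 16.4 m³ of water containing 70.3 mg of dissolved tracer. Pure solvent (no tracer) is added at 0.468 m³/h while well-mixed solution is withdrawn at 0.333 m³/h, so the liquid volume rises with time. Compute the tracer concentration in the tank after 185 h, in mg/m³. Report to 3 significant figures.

0.173 mg/m³

Let m(t) be the amount of tracer. Volume: V(t) = V₀ + (Q_in − Q_out) t = 16.4 + 0.13500 t; V(185) = 41.375 m³.
Species balance (pure solvent in): dm/dt = −Q_out · m/V(t).
Separate: dm/m = −Q_out dt/V(t) ⇒ ln(m/m₀) = −(Q_out/(Q_in−Q_out)) ln(V/V₀).
m = m₀ (V₀/V)^(Q_out/(Q_in−Q_out)) = 70.3 × (16.4/41.375)^(2.4667) = 7.1716 mg.
C = m/V = 7.1716/41.375 = 0.17333 mg/m³.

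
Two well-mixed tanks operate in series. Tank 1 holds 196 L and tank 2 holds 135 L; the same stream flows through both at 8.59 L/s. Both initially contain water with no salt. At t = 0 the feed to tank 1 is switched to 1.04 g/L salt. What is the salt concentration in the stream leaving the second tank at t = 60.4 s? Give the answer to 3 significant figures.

0.853 g/L

Species balance on tank i: dCᵢ/dt = (Cᵢ₋₁ − Cᵢ)/τᵢ with τᵢ = Vᵢ/Q.
τ₁ = 196/8.59 = 22.817 s; τ₂ = 135/8.59 = 15.716 s.
Tank 1: C₁ = C_in(1 − e^(−t/τ₁)). Tank 2 (τ₁ ≠ τ₂): C₂ = C_in[1 − (τ₁ e^(−t/τ₁) − τ₂ e^(−t/τ₂))/(τ₁ − τ₂)].
At t = 60.4: e^(−t/τ₁) = 0.070855, e^(−t/τ₂) = 0.021424.
C₂ = 1.04·[1 − (22.817·0.070855 − 15.716·0.021424)/(7.1013)] = 1.04·0.81975 = 0.85254 g/L.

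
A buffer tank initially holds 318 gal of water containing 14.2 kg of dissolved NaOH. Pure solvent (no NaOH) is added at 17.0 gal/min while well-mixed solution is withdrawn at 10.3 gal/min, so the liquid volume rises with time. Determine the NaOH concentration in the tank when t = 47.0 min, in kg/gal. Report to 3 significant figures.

Total volume: dV/dt = Q_in − Q_out = 6.7000 gal/min, so V(t) = 318 + 6.7000 t and V(47.0) = 632.90 gal.
Solute balance: dm/dt = 0 − Q_out C = −Q_out m/V(t).
dm/m = −Q_out dt/(V₀ + 6.7000 t); integrating gives ln(m/m₀) = −(Q_out/(Q_in−Q_out)) ln(V/V₀).
m = m₀ (V₀/V)^(Q_out/(Q_in−Q_out)) = 14.2 × (318/632.90)^(1.5373) = 4.9292 kg.
C = m/V = 4.9292/632.90 = 0.0077882 kg/gal.

0.00779 kg/gal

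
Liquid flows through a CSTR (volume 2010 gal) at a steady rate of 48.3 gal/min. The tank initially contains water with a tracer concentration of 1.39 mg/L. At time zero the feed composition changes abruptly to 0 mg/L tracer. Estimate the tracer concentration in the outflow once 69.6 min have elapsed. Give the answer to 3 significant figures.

Species balance on the tank: V dC/dt = Q(C_in − C).
Time constant τ = V/Q = 2010/48.3 = 41.615 min.
Solution: C(t) = C_in + (C₀ − C_in) e^(−t/τ).
C(69.6) = 0 + (1.39 − 0)·e^(−69.6/41.615) = 0 + (1.3900)·0.18778 = 0.26102 mg/L.

0.261 mg/L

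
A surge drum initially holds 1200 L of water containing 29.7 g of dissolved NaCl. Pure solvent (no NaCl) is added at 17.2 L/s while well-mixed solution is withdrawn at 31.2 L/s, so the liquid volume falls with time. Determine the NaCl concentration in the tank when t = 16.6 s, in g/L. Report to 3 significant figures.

0.0190 g/L

Total volume: dV/dt = Q_in − Q_out = -14.000 L/s, so V(t) = 1200 − 14.000 t and V(16.6) = 967.60 L.
Species balance (pure solvent in): dm/dt = −Q_out · m/V(t).
dm/m = −Q_out dt/(V₀ − 14.000 t); integrating gives ln(m/m₀) = −(Q_out/(Q_in−Q_out)) ln(V/V₀).
m = m₀ (V₀/V)^(Q_out/(Q_in−Q_out)) = 29.7 × (1200/967.60)^(-2.2286) = 18.383 g.
C = m/V = 18.383/967.60 = 0.018999 g/L.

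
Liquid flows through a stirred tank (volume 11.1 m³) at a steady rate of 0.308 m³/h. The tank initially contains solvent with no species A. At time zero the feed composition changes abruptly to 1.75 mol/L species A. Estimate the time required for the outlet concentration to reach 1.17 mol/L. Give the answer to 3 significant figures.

Species balance: V dC/dt = Q(C_in − C) ⇒ τ = V/Q = 36.039 h.
C(t) = C_in + (C₀ − C_in) e^(−t/τ). Set C = 1.17 and solve for t:
e^(−t/τ) = (C − C_in)/(C₀ − C_in) = (1.17 − 1.75)/(0 − 1.75) = 0.33143
t = −τ ln(…) = 36.039 × 1.1043 = 39.799 h.

39.8 h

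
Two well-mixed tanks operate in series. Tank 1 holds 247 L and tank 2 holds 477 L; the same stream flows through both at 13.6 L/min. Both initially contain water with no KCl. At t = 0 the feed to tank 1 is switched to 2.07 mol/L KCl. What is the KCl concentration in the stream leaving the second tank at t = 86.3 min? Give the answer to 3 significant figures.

1.72 mol/L

Species balance on tank i: dCᵢ/dt = (Cᵢ₋₁ − Cᵢ)/τᵢ with τᵢ = Vᵢ/Q.
τ₁ = 247/13.6 = 18.162 min; τ₂ = 477/13.6 = 35.074 min.
Tank 1: C₁ = C_in(1 − e^(−t/τ₁)). Tank 2 (τ₁ ≠ τ₂): C₂ = C_in[1 − (τ₁ e^(−t/τ₁) − τ₂ e^(−t/τ₂))/(τ₁ − τ₂)].
At t = 86.3: e^(−t/τ₁) = 0.0086366, e^(−t/τ₂) = 0.085388.
C₂ = 2.07·[1 − (18.162·0.0086366 − 35.074·0.085388)/(-16.912)] = 2.07·0.83219 = 1.7226 mol/L.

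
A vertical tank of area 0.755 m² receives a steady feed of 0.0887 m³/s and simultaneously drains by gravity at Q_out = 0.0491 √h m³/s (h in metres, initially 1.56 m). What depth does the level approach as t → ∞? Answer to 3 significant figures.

3.26 m

A dh/dt = Q_in − 0.0491 √h. Steady state requires inflow = outflow:
Q_in = 0.0491 √h_ss ⇒ √h_ss = 0.0887/0.0491 = 1.8065.
h_ss = 1.8065² = 3.2635 m. (Since h₀ = 1.56 m < h_ss, the level will rise toward this value.)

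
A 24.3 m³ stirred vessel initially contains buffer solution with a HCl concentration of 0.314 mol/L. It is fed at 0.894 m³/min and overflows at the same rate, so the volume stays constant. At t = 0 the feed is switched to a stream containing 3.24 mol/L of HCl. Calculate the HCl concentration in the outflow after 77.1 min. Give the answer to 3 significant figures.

Accumulation = in − out for the solute gives V dC/dt = Q(C_in − C).
Rewrite as dC/dt + C/τ = C_in/τ, τ = V/Q = 27.181 min.
This is linear first-order; C(t) = C_in + (C₀ − C_in) e^(−t/τ).
C(77.1) = 3.24 + (0.314 − 3.24)·e^(−77.1/27.181) = 3.24 + (-2.9260)·0.058629 = 3.0685 mol/L.

3.07 mol/L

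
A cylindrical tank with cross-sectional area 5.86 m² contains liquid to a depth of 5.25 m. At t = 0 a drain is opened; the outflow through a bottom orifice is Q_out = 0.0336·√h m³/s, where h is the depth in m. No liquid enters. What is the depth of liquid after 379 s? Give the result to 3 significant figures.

Unsteady balance on liquid volume: A dh/dt = −0.0336 √h.
∫ h^(−1/2) dh = −(0.0336/A) ∫ dt, giving 2√h = 2√h₀ − (0.0336/A) t.
√h = √5.25 − 0.0336·379/(2·5.86) = 2.2913 − 1.0866 = 1.2047.
h = 1.2047² = 1.4514 m.

1.45 m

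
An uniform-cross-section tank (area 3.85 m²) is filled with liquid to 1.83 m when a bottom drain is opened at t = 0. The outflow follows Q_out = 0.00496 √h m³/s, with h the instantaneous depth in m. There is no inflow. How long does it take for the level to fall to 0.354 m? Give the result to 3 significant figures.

Unsteady balance on liquid volume: A dh/dt = −0.00496 √h.
∫ h^(−1/2) dh = −(0.00496/A) ∫ dt, giving 2√h = 2√h₀ − (0.00496/A) t.
t = 2A(√h₀ − √h)/0.00496 = 2·3.85·(√1.83 − √0.354)/0.00496
  = 7.7000 × (1.3528 − 0.59498) / 0.00496 = 1176.4 s.

1180 s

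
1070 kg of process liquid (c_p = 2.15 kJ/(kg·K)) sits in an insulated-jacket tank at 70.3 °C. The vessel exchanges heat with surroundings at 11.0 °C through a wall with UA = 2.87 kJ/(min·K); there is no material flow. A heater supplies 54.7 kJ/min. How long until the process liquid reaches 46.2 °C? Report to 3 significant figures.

Lumped-capacitance energy balance: M c_p dT/dt = UA(T_amb − T) + Q̇.
τ = M c_p/UA = 801.57 min; T_ss = T_amb + Q̇/UA = 11.0 + 54.7/2.87 = 30.059 °C.
T(t) = T_ss + (T₀ − T_ss)e^(−t/τ); set T = 46.2:
t = −τ ln[(T − T_ss)/(T₀ − T_ss)] = −801.57 · ln(0.40110) = 732.26 min.

732 min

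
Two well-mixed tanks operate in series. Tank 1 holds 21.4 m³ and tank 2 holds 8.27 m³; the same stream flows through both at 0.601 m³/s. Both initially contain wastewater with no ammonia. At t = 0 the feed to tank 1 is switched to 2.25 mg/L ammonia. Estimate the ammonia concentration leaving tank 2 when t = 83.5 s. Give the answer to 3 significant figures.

1.90 mg/L

Species balance on tank i: dCᵢ/dt = (Cᵢ₋₁ − Cᵢ)/τᵢ with τᵢ = Vᵢ/Q.
τ₁ = 21.4/0.601 = 35.607 s; τ₂ = 8.27/0.601 = 13.760 s.
Solving the cascade with C₁(0)=C₂(0)=0 gives C₂(t) = C_in[1 − (τ₁ e^(−t/τ₁) − τ₂ e^(−t/τ₂))/(τ₁ − τ₂)].
At t = 83.5: e^(−t/τ₁) = 0.095845, e^(−t/τ₂) = 0.0023155.
C₂ = 2.25·[1 − (35.607·0.095845 − 13.760·0.0023155)/(21.847)] = 2.25·0.84524 = 1.9018 mg/L.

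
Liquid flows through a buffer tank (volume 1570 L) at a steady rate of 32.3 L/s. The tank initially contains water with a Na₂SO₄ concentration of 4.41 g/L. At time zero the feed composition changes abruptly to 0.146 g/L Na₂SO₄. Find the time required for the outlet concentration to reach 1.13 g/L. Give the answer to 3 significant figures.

71.3 s

Species balance: V dC/dt = Q(C_in − C) ⇒ τ = V/Q = 48.607 s.
C(t) = C_in + (C₀ − C_in) e^(−t/τ). Set C = 1.13 and solve for t:
e^(−t/τ) = (C − C_in)/(C₀ − C_in) = (1.13 − 0.146)/(4.41 − 0.146) = 0.23077
t = −τ ln(…) = 48.607 × 1.4663 = 71.274 s.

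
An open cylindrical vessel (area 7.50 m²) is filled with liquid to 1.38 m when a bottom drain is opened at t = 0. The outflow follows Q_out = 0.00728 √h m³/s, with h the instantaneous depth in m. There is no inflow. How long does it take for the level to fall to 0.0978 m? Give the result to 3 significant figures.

1780 s

A dh/dt = −Q_out = −0.00728 √h.
∫ h^(−1/2) dh = −(0.00728/A) ∫ dt, giving 2√h = 2√h₀ − (0.00728/A) t.
t = 2A(√h₀ − √h)/0.00728 = 2·7.50·(√1.38 − √0.0978)/0.00728
  = 15.000 × (1.1747 − 0.31273) / 0.00728 = 1776.1 s.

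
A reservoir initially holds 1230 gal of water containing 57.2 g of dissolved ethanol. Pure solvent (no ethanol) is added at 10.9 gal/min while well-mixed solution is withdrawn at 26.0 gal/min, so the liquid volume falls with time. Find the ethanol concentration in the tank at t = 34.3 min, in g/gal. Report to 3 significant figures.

Let m(t) be the amount of ethanol. Volume: V(t) = V₀ + (Q_in − Q_out) t = 1230 − 15.100 t; V(34.3) = 712.07 gal.
Species balance (pure solvent in): dm/dt = −Q_out · m/V(t).
Separate: dm/m = −Q_out dt/V(t) ⇒ ln(m/m₀) = −(Q_out/(Q_in−Q_out)) ln(V/V₀).
m = m₀ (V₀/V)^(Q_out/(Q_in−Q_out)) = 57.2 × (1230/712.07)^(-1.7219) = 22.318 g.
C = m/V = 22.318/712.07 = 0.031343 g/gal.

0.0313 g/gal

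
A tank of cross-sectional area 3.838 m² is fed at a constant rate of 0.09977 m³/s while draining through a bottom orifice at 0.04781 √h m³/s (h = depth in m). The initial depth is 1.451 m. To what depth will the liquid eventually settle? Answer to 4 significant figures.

4.355 m

Unsteady balance on liquid volume: A dh/dt = Q_in − 0.04781 √h. At steady state dh/dt = 0:
Q_in = 0.04781 √h_ss ⇒ √h_ss = 0.09977/0.04781 = 2.08680.
h_ss = 2.08680² = 4.35474 m. (Since h₀ = 1.451 m < h_ss, the level will rise toward this value.)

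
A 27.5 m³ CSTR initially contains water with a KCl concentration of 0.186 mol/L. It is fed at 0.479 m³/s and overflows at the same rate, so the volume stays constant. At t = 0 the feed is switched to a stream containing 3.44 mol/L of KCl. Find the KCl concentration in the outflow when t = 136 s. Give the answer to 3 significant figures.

Species balance on the tank: V dC/dt = Q(C_in − C).
Rewrite as dC/dt + C/τ = C_in/τ, τ = V/Q = 57.411 s.
Solution: C(t) = C_in + (C₀ − C_in) e^(−t/τ).
C(136) = 3.44 + (0.186 − 3.44)·e^(−136/57.411) = 3.44 + (-3.2540)·0.093586 = 3.1355 mol/L.

3.14 mol/L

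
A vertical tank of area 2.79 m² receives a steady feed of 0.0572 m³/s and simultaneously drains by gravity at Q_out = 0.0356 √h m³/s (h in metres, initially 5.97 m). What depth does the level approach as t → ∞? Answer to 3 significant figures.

2.58 m

A dh/dt = Q_in − 0.0356 √h. Steady state requires inflow = outflow:
Q_in = 0.0356 √h_ss ⇒ √h_ss = 0.0572/0.0356 = 1.6067.
h_ss = 1.6067² = 2.5816 m. (Since h₀ = 5.97 m > h_ss, the level will fall toward this value.)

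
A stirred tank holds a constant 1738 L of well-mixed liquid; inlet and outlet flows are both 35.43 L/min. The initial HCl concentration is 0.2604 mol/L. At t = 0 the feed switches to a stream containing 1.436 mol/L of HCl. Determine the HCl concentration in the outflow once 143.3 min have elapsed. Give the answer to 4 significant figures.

1.373 mol/L

Mass balance on the solute (V constant): V dC/dt = Q(C_in − C).
Time constant τ = V/Q = 1738/35.43 = 49.0545 min.
Solution: C(t) = C_in + (C₀ − C_in) e^(−t/τ).
C(143.3) = 1.436 + (0.2604 − 1.436)·e^(−143.3/49.0545) = 1.436 + (-1.17560)·0.0538667 = 1.37267 mol/L.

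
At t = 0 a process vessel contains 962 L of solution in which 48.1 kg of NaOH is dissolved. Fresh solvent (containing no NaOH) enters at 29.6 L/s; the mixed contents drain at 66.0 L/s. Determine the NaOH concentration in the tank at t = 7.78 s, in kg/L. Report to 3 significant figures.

Total volume: dV/dt = Q_in − Q_out = -36.400 L/s, so V(t) = 962 − 36.400 t and V(7.78) = 678.81 L.
No NaOH enters, so dm/dt = −Q_out · (m/V).
Separate: dm/m = −Q_out dt/V(t) ⇒ ln(m/m₀) = −(Q_out/(Q_in−Q_out)) ln(V/V₀).
m = m₀ (V₀/V)^(Q_out/(Q_in−Q_out)) = 48.1 × (962/678.81)^(-1.8132) = 25.561 kg.
C = m/V = 25.561/678.81 = 0.037656 kg/L.

0.0377 kg/L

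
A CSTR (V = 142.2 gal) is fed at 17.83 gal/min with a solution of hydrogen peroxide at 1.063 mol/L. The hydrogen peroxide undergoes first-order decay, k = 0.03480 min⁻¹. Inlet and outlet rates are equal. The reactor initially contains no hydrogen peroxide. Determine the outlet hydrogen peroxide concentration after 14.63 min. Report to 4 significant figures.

0.7522 mol/L

Accumulation = in − out − consumed: V dC/dt = Q C_in − Q C − k V C.
This is linear with rate a = Q/V + k = 0.160187 min⁻¹.
C_ss = Q C_in/(Q + kV) = 0.832067 mol/L; C(t) = C_ss + (C₀ − C_ss) e^(−a t).
C(14.63) = 0.832067 + (-0.832067)·e^(−0.160187·14.63) = 0.832067 + (-0.832067)·0.0959880 = 0.752199 mol/L.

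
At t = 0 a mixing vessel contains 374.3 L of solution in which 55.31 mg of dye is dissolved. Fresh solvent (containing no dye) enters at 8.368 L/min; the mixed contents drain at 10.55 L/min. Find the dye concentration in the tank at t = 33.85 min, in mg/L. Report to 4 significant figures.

Let m(t) be the amount of dye. Volume: V(t) = V₀ + (Q_in − Q_out) t = 374.3 − 2.18200 t; V(33.85) = 300.439 L.
Species balance (pure solvent in): dm/dt = −Q_out · m/V(t).
Separate: dm/m = −Q_out dt/V(t) ⇒ ln(m/m₀) = −(Q_out/(Q_in−Q_out)) ln(V/V₀).
m = m₀ (V₀/V)^(Q_out/(Q_in−Q_out)) = 55.31 × (374.3/300.439)^(-4.83501) = 19.1090 mg.
C = m/V = 19.1090/300.439 = 0.0636036 mg/L.

0.06360 mg/L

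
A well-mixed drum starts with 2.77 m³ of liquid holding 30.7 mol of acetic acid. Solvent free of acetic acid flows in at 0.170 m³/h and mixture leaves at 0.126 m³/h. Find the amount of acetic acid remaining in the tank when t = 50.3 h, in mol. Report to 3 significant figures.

Total volume: dV/dt = Q_in − Q_out = 0.044000 m³/h, so V(t) = 2.77 + 0.044000 t and V(50.3) = 4.9832 m³.
Solute balance: dm/dt = 0 − Q_out C = −Q_out m/V(t).
dm/m = −Q_out dt/(V₀ + 0.044000 t); integrating gives ln(m/m₀) = −(Q_out/(Q_in−Q_out)) ln(V/V₀).
m = m₀ (V₀/V)^(Q_out/(Q_in−Q_out)) = 30.7 × (2.77/4.9832)^(2.8636) = 5.7125 mol.

5.71 mol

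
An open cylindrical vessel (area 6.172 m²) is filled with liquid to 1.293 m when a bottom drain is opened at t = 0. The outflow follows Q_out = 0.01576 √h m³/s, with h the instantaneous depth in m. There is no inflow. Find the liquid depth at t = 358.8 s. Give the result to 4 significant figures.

With no inflow, A dh/dt = −0.01576 √h.
This is separable: 2 d(√h)/dt = −0.01576/A, so √h = √h₀ − (0.01576/(2A)) t.
√h = √1.293 − 0.01576·358.8/(2·6.172) = 1.13710 − 0.458092 = 0.679010.
h = 0.679010² = 0.461054 m.

0.4611 m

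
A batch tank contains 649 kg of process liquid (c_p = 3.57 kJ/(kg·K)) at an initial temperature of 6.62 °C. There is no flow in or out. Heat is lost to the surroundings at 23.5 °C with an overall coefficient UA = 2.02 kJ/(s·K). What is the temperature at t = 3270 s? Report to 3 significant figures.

22.5 °C

M c_p dT/dt = −UA(T − T_amb).
dT/dt = (T_ss − T)/τ with T_ss = T_amb = 23.500 °C, τ = M c_p/UA = 649·3.57/2.02 = 1147.0 s.
This is linear first-order; T(t) = T_ss + (T₀ − T_ss) e^(−t/τ).
T(3270) = 23.500 + (-16.880)·0.057791 = 22.524 °C.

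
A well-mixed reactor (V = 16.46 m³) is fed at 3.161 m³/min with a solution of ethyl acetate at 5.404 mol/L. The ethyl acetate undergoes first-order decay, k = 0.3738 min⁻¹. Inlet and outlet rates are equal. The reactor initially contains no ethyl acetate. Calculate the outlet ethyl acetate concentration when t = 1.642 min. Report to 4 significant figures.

Species balance: V dC/dt = Q C_in − Q C − k V C.
This is linear with rate a = Q/V + k = 0.565841 min⁻¹.
C_ss = Q C_in/(Q + kV) = 1.83407 mol/L; C(t) = C_ss + (C₀ − C_ss) e^(−a t).
C(1.642) = 1.83407 + (-1.83407)·e^(−0.565841·1.642) = 1.83407 + (-1.83407)·0.394904 = 1.10979 mol/L.

1.110 mol/L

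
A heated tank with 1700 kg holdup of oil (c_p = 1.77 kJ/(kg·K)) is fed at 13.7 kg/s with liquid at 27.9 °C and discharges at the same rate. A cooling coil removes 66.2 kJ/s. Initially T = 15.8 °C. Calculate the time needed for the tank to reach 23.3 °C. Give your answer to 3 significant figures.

M c_p dT/dt = ṁ c_p (T_in − T) − Q̇.
τ = M/ṁ = 124.09 s; T_ss = T_in − Q̇/(ṁ c_p) = 25.170 °C.
T(t) = T_ss + (T₀ − T_ss) e^(−t/τ). Set T = 23.3:
e^(−t/τ) = (23.3 − 25.170)/(15.8 − 25.170) = 0.19957
t = −124.09 · ln(0.19957) = 199.98 s.

200 s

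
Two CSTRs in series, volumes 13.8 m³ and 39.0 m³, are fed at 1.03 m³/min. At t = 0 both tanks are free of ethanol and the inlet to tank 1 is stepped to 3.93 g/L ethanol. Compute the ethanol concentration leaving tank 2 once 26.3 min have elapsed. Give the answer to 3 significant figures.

1.20 g/L

Each tank obeys Vᵢ dCᵢ/dt = Q(Cᵢ₋₁ − Cᵢ), so τᵢ = Vᵢ/Q.
τ₁ = 13.8/1.03 = 13.398 min; τ₂ = 39.0/1.03 = 37.864 min.
Tank 1: C₁ = C_in(1 − e^(−t/τ₁)). Tank 2 (τ₁ ≠ τ₂): C₂ = C_in[1 − (τ₁ e^(−t/τ₁) − τ₂ e^(−t/τ₂))/(τ₁ − τ₂)].
At t = 26.3: e^(−t/τ₁) = 0.14044, e^(−t/τ₂) = 0.49928.
C₂ = 3.93·[1 − (13.398·0.14044 − 37.864·0.49928)/(-24.466)] = 3.93·0.30421 = 1.1956 g/L.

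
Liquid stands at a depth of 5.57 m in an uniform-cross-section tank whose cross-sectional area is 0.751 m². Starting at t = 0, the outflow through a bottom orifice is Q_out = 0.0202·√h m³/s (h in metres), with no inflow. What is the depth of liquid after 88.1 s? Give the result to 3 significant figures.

1.38 m

With no inflow, A dh/dt = −0.0202 √h.
∫ h^(−1/2) dh = −(0.0202/A) ∫ dt, giving 2√h = 2√h₀ − (0.0202/A) t.
√h = √5.57 − 0.0202·88.1/(2·0.751) = 2.3601 − 1.1848 = 1.1753.
h = 1.1753² = 1.3812 m.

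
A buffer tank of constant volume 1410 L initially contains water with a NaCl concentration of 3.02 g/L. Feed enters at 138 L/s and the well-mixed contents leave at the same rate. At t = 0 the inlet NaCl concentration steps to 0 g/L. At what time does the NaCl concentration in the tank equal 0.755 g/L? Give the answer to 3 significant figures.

Species balance: V dC/dt = Q(C_in − C) ⇒ τ = V/Q = 10.217 s.
C(t) = C_in + (C₀ − C_in) e^(−t/τ). Set C = 0.755 and solve for t:
e^(−t/τ) = (C − C_in)/(C₀ − C_in) = (0.755 − 0)/(3.02 − 0) = 0.25000
t = −τ ln(…) = 10.217 × 1.3863 = 14.164 s.

14.2 s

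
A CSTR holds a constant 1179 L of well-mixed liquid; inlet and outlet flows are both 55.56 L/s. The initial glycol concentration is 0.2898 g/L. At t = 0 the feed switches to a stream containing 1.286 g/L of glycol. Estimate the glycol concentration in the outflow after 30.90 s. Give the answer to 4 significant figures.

1.054 g/L

Mass balance on the solute (V constant): V dC/dt = Q(C_in − C).
Rewrite as dC/dt + C/τ = C_in/τ, τ = V/Q = 21.2203 s.
This is linear first-order; C(t) = C_in + (C₀ − C_in) e^(−t/τ).
C(30.90) = 1.286 + (0.2898 − 1.286)·e^(−30.90/21.2203) = 1.286 + (-0.996200)·0.233131 = 1.05375 g/L.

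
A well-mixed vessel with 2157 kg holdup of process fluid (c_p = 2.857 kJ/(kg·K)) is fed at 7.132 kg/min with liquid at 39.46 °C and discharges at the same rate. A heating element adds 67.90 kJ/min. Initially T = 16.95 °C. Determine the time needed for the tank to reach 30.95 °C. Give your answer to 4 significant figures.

Energy balance: M c_p dT/dt = ṁ c_p (T_in − T) + 67.90.
τ = M/ṁ = 302.440 min; T_ss = T_in + Q̇/(ṁ c_p) = 42.7923 °C.
T(t) = T_ss + (T₀ − T_ss) e^(−t/τ). Set T = 30.95:
e^(−t/τ) = (30.95 − 42.7923)/(16.95 − 42.7923) = 0.458253
t = −302.440 · ln(0.458253) = 236.004 min.

236.0 min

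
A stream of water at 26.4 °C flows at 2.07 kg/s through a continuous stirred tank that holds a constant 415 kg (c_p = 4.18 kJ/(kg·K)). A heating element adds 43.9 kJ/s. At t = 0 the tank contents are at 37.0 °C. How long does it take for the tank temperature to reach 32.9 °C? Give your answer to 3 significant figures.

272 s

M c_p dT/dt = ṁ c_p (T_in − T) + Q̇.
τ = M/ṁ = 200.48 s; T_ss = T_in + Q̇/(ṁ c_p) = 31.474 °C.
T(t) = T_ss + (T₀ − T_ss) e^(−t/τ). Set T = 32.9:
e^(−t/τ) = (32.9 − 31.474)/(37.0 − 31.474) = 0.25810
t = −200.48 · ln(0.25810) = 271.53 s.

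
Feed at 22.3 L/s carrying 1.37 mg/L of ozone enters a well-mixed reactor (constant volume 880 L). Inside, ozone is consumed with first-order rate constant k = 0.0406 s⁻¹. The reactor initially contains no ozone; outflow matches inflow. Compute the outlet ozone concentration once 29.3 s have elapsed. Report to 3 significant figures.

Accumulation = in − out − consumed: V dC/dt = Q C_in − Q C − k V C.
This is linear with rate a = Q/V + k = 0.065941 s⁻¹.
C_ss = Q C_in/(Q + kV) = 0.52649 mg/L; C(t) = C_ss + (C₀ − C_ss) e^(−a t).
C(29.3) = 0.52649 + (-0.52649)·e^(−0.065941·29.3) = 0.52649 + (-0.52649)·0.14485 = 0.45023 mg/L.

0.450 mg/L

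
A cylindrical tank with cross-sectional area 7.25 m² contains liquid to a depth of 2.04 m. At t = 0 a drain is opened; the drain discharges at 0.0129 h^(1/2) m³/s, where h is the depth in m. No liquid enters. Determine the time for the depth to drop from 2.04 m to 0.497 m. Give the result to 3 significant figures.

813 s

A dh/dt = −Q_out = −0.0129 √h.
This is separable: 2 d(√h)/dt = −0.0129/A, so √h = √h₀ − (0.0129/(2A)) t.
t = 2A(√h₀ − √h)/0.0129 = 2·7.25·(√2.04 − √0.497)/0.0129
  = 14.500 × (1.4283 − 0.70498) / 0.0129 = 813.02 s.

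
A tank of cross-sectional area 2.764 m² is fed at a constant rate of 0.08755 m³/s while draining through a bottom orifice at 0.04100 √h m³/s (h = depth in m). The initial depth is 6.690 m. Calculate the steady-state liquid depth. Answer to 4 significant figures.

4.560 m

A dh/dt = Q_in − 0.04100 √h. Steady state requires inflow = outflow:
Q_in = 0.04100 √h_ss ⇒ √h_ss = 0.08755/0.04100 = 2.13537.
h_ss = 2.13537² = 4.55979 m. (Since h₀ = 6.690 m > h_ss, the level will fall toward this value.)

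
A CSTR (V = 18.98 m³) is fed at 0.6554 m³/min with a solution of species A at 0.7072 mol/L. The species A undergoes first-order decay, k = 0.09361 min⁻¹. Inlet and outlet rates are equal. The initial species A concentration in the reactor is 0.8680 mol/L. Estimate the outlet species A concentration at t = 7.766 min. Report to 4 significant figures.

0.4410 mol/L

V dC/dt = Q(C_in − C) − k V C.
This is linear with rate a = Q/V + k = 0.128141 min⁻¹.
C_ss = Q C_in/(Q + kV) = 0.190574 mol/L; C(t) = C_ss + (C₀ − C_ss) e^(−a t).
C(7.766) = 0.190574 + (0.677426)·e^(−0.128141·7.766) = 0.190574 + (0.677426)·0.369670 = 0.440998 mol/L.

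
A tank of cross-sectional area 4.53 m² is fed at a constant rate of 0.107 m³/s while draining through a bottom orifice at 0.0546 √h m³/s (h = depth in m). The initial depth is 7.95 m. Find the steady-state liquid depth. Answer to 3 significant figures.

A dh/dt = Q_in − 0.0546 √h. Steady state requires inflow = outflow:
Q_in = 0.0546 √h_ss ⇒ √h_ss = 0.107/0.0546 = 1.9597.
h_ss = 1.9597² = 3.8405 m. (Since h₀ = 7.95 m > h_ss, the level will fall toward this value.)

3.84 m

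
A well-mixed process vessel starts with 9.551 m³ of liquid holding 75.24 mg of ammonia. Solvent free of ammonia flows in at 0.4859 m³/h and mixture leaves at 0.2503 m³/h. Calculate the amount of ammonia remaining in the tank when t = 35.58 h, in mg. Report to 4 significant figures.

38.53 mg

Total volume: dV/dt = Q_in − Q_out = 0.235600 m³/h, so V(t) = 9.551 + 0.235600 t and V(35.58) = 17.9336 m³.
Species balance (pure solvent in): dm/dt = −Q_out · m/V(t).
Separate: dm/m = −Q_out dt/V(t) ⇒ ln(m/m₀) = −(Q_out/(Q_in−Q_out)) ln(V/V₀).
m = m₀ (V₀/V)^(Q_out/(Q_in−Q_out)) = 75.24 × (9.551/17.9336)^(1.06239) = 38.5263 mg.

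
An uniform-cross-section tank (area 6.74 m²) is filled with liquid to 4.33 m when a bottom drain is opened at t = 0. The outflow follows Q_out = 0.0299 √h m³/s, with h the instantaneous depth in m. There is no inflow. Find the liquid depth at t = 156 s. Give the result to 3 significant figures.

3.01 m

Accumulation of liquid (constant cross-section A): A dh/dt = −0.0299 √h.
Separate and integrate: 2(√h − √h₀) = −(0.0299/A) t.
√h = √4.33 − 0.0299·156/(2·6.74) = 2.0809 − 0.34602 = 1.7348.
h = 1.7348² = 3.0097 m.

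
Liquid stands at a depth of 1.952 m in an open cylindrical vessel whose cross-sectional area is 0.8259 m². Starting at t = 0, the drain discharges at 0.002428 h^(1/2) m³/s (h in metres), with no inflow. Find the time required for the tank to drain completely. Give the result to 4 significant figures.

A dh/dt = −Q_out = −0.002428 √h.
Separate and integrate: 2(√h − √h₀) = −(0.002428/A) t.
Tank is empty when √h = 0: t_empty = 2A√h₀/0.002428.
t_empty = 2·0.8259·√1.952/0.002428 = 1.65180·1.39714/0.002428 = 950.492 s.

950.5 s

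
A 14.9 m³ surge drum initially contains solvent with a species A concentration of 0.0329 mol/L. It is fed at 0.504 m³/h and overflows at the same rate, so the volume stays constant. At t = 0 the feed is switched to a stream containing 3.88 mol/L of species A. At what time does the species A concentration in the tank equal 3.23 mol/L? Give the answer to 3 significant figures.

52.6 h

Species balance: V dC/dt = Q(C_in − C) ⇒ τ = V/Q = 29.563 h.
C(t) = C_in + (C₀ − C_in) e^(−t/τ). Set C = 3.23 and solve for t:
e^(−t/τ) = (C − C_in)/(C₀ − C_in) = (3.23 − 3.88)/(0.0329 − 3.88) = 0.16896
t = −τ ln(…) = 29.563 × 1.7781 = 52.567 h.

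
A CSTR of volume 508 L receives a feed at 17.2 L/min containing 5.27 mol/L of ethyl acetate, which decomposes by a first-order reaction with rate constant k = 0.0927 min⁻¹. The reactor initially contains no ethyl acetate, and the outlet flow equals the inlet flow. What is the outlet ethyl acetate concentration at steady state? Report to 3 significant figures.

1.41 mol/L

V dC/dt = Q(C_in − C) − k V C.
At steady state: 0 = Q C_in − (Q + kV) C_ss, so C_ss = Q C_in/(Q + kV).
C_ss = 17.2·5.27/(17.2 + 0.0927·508) = 90.644/64.292 = 1.4099 mol/L.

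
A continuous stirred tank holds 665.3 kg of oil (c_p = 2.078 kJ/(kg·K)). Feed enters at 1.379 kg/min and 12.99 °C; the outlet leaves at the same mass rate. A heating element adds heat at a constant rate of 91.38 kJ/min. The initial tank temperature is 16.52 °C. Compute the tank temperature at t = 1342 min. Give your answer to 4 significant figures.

43.12 °C

M c_p dT/dt = ṁ c_p (T_in − T) + Q̇.
τ = M/ṁ = 482.451 min; T_ss = T_in + Q̇/(ṁ c_p) = 12.99 + 91.38/(1.379·2.078) = 44.8790 °C.
Integrating: T(t) = T_ss + (T₀ − T_ss) e^(−t/τ).
T(1342) = 44.8790 + (-28.3590)·e^(−1342/482.451) = 44.8790 + (-28.3590)·0.0619375 = 43.1225 °C.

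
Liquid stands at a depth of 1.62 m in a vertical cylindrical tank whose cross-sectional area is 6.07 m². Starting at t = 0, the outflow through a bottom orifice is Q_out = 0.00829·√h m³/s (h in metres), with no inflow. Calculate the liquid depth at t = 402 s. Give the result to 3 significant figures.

With no inflow, A dh/dt = −0.00829 √h.
∫ h^(−1/2) dh = −(0.00829/A) ∫ dt, giving 2√h = 2√h₀ − (0.00829/A) t.
√h = √1.62 − 0.00829·402/(2·6.07) = 1.2728 − 0.27451 = 0.99828.
h = 0.99828² = 0.99656 m.

0.997 m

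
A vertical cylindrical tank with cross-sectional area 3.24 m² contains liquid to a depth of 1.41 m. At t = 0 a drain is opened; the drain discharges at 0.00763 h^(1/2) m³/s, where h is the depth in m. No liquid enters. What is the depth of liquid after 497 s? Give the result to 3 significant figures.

0.363 m

Accumulation of liquid (constant cross-section A): A dh/dt = −0.00763 √h.
∫ h^(−1/2) dh = −(0.00763/A) ∫ dt, giving 2√h = 2√h₀ − (0.00763/A) t.
√h = √1.41 − 0.00763·497/(2·3.24) = 1.1874 − 0.58520 = 0.60223.
h = 0.60223² = 0.36268 m.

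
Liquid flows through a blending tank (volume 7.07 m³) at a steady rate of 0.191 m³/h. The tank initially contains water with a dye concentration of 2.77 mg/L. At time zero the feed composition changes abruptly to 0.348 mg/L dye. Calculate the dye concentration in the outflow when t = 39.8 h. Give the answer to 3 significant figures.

1.17 mg/L

Unsteady species balance (constant V, well mixed): V dC/dt = Q(C_in − C).
Time constant τ = V/Q = 7.07/0.191 = 37.016 h.
Integrating: C(t) = C_in + (C₀ − C_in) e^(−t/τ).
C(39.8) = 0.348 + (2.77 − 0.348)·e^(−39.8/37.016) = 0.348 + (2.4220)·0.34122 = 1.1744 mg/L.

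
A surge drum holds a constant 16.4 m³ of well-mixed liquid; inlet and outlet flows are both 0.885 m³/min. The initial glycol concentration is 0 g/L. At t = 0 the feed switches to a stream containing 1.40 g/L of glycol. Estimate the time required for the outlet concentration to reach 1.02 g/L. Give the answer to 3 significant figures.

Transient balance on the dissolved component: V dC/dt = Q(C_in − C), so τ = V/Q = 18.531 min.
C(t) = C_in + (C₀ − C_in) e^(−t/τ). Set C = 1.02 and solve for t:
e^(−t/τ) = (C − C_in)/(C₀ − C_in) = (1.02 − 1.40)/(0 − 1.40) = 0.27143
t = −τ ln(…) = 18.531 × 1.3041 = 24.166 min.

24.2 min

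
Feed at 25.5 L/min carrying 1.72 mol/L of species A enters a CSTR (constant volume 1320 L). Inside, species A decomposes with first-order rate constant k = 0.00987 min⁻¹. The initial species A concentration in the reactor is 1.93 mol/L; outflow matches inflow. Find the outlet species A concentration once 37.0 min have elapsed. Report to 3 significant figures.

1.41 mol/L

V dC/dt = Q(C_in − C) − k V C.
dC/dt = (Q/V) C_in − (Q/V + k) C; effective rate a = Q/V + k = 0.019318 + 0.00987 = 0.029188 min⁻¹.
C_ss = Q C_in/(Q + kV) = 1.1384 mol/L; C(t) = C_ss + (C₀ − C_ss) e^(−a t).
C(37.0) = 1.1384 + (0.79162)·e^(−0.029188·37.0) = 1.1384 + (0.79162)·0.33961 = 1.4072 mol/L.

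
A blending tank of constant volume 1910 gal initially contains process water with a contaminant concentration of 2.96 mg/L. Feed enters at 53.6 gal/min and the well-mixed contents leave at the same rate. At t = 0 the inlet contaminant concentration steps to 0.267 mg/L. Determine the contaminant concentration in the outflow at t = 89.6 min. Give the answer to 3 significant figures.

Species balance on the tank: V dC/dt = Q(C_in − C).
Time constant τ = V/Q = 1910/53.6 = 35.634 min.
C approaches C_in exponentially: C(t) = C_in + (C₀ − C_in) e^(−t/τ).
C(89.6) = 0.267 + (2.96 − 0.267)·e^(−89.6/35.634) = 0.267 + (2.6930)·0.080909 = 0.48489 mg/L.

0.485 mg/L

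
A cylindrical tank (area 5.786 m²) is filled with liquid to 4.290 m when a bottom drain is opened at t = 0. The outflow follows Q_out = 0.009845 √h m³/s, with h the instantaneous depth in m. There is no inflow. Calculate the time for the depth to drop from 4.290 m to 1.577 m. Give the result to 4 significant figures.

958.5 s

A dh/dt = −Q_out = −0.009845 √h.
∫ h^(−1/2) dh = −(0.009845/A) ∫ dt, giving 2√h = 2√h₀ − (0.009845/A) t.
t = 2A(√h₀ − √h)/0.009845 = 2·5.786·(√4.290 − √1.577)/0.009845
  = 11.5720 × (2.07123 − 1.25579) / 0.009845 = 958.489 s.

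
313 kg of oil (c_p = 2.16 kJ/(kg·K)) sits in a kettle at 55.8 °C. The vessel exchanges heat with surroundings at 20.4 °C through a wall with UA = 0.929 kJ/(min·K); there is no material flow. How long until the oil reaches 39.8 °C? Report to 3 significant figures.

Heat balance on the well-mixed liquid: M c_p dT/dt = −UA(T − T_amb).
τ = M c_p/UA = 727.75 min; T_ss = T_amb = 20.400 °C.
T(t) = T_ss + (T₀ − T_ss)e^(−t/τ); set T = 39.8:
t = −τ ln[(T − T_ss)/(T₀ − T_ss)] = −727.75 · ln(0.54802) = 437.70 min.

438 min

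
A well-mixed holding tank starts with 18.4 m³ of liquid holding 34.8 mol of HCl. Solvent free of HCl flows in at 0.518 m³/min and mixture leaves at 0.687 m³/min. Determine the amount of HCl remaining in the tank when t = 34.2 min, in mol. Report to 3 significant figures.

7.51 mol

Total volume: dV/dt = Q_in − Q_out = -0.16900 m³/min, so V(t) = 18.4 − 0.16900 t and V(34.2) = 12.620 m³.
Solute balance: dm/dt = 0 − Q_out C = −Q_out m/V(t).
Separate: dm/m = −Q_out dt/V(t) ⇒ ln(m/m₀) = −(Q_out/(Q_in−Q_out)) ln(V/V₀).
m = m₀ (V₀/V)^(Q_out/(Q_in−Q_out)) = 34.8 × (18.4/12.620)^(-4.0651) = 7.5147 mol.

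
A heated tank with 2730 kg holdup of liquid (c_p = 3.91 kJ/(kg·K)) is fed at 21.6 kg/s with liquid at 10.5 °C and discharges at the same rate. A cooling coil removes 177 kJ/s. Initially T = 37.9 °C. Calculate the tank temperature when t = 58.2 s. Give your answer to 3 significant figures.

Unsteady energy balance on the tank contents: M c_p dT/dt = ṁ c_p (T_in − T) − 177.
τ = M/ṁ = 126.39 s; T_ss = T_in − Q̇/(ṁ c_p) = 10.5 − 177/(21.6·3.91) = 8.4042 °C.
Solution: T(t) = T_ss + (T₀ − T_ss) e^(−t/τ).
T(58.2) = 8.4042 + (29.496)·e^(−58.2/126.39) = 8.4042 + (29.496)·0.63098 = 27.015 °C.

27.0 °C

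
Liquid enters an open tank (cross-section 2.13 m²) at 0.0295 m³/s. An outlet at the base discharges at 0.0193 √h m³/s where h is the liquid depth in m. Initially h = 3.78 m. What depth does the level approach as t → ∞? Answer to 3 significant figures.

A dh/dt = Q_in − 0.0193 √h. Steady state requires inflow = outflow:
Q_in = 0.0193 √h_ss ⇒ √h_ss = 0.0295/0.0193 = 1.5285.
h_ss = 1.5285² = 2.3363 m. (Since h₀ = 3.78 m > h_ss, the level will fall toward this value.)

2.34 m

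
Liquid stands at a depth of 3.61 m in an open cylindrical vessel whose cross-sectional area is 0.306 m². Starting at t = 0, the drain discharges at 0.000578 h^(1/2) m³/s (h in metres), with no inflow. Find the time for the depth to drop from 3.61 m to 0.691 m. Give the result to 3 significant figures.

With no inflow, A dh/dt = −0.000578 √h.
This is separable: 2 d(√h)/dt = −0.000578/A, so √h = √h₀ − (0.000578/(2A)) t.
t = 2A(√h₀ − √h)/0.000578 = 2·0.306·(√3.61 − √0.691)/0.000578
  = 0.61200 × (1.9000 − 0.83126) / 0.000578 = 1131.6 s.

1130 s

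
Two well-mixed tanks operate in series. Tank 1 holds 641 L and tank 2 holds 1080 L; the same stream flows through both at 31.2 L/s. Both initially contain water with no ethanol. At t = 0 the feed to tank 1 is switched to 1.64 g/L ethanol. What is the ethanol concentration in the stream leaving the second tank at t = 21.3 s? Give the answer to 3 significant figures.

0.309 g/L

Each tank obeys Vᵢ dCᵢ/dt = Q(Cᵢ₋₁ − Cᵢ), so τᵢ = Vᵢ/Q.
τ₁ = 641/31.2 = 20.545 s; τ₂ = 1080/31.2 = 34.615 s.
Solving the cascade with C₁(0)=C₂(0)=0 gives C₂(t) = C_in[1 − (τ₁ e^(−t/τ₁) − τ₂ e^(−t/τ₂))/(τ₁ − τ₂)].
At t = 21.3: e^(−t/τ₁) = 0.35460, e^(−t/τ₂) = 0.54046.
C₂ = 1.64·[1 − (20.545·0.35460 − 34.615·0.54046)/(-14.071)] = 1.64·0.18816 = 0.30859 g/L.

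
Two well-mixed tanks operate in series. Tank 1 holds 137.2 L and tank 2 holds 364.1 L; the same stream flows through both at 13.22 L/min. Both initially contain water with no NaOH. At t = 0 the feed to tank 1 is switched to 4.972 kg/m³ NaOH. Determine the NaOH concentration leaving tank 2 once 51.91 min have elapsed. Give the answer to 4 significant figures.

Species balance on tank i: dCᵢ/dt = (Cᵢ₋₁ − Cᵢ)/τᵢ with τᵢ = Vᵢ/Q.
τ₁ = 137.2/13.22 = 10.3782 min; τ₂ = 364.1/13.22 = 27.5416 min.
Tank 1: C₁ = C_in(1 − e^(−t/τ₁)). Tank 2 (τ₁ ≠ τ₂): C₂ = C_in[1 − (τ₁ e^(−t/τ₁) − τ₂ e^(−t/τ₂))/(τ₁ − τ₂)].
At t = 51.91: e^(−t/τ₁) = 0.00672567, e^(−t/τ₂) = 0.151862.
C₂ = 4.972·[1 − (10.3782·0.00672567 − 27.5416·0.151862)/(-17.1634)] = 4.972·0.760379 = 3.78060 kg/m³.

3.781 kg/m³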